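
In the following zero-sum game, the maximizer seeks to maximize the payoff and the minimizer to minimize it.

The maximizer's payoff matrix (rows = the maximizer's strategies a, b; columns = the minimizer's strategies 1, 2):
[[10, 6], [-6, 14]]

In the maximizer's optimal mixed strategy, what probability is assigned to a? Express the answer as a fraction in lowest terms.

Row minima are 6 and -6, so the maximizer's maximin is 6; column maxima are 10 and 14, so the minimizer's minimax is 10. These differ, so the equilibrium is in mixed strategies.
Let the maximizer play a with probability p. The minimizer is indifferent when 10p − 6(1−p) = 6p + 14(1−p), giving p = 5/6.

5/6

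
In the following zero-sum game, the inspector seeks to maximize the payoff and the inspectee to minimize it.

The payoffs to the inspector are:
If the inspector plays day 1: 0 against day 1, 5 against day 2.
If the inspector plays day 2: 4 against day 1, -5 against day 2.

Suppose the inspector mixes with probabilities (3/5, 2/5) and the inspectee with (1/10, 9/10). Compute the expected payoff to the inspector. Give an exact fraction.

53/50

Against (1/10, 9/10), each row's expected payoff is day 1: 9/2; day 2: -41/10.
Taking the (3/5, 2/5)-weighted average: (3/5)·(9/2) + (2/5)·(-41/10) = 53/50.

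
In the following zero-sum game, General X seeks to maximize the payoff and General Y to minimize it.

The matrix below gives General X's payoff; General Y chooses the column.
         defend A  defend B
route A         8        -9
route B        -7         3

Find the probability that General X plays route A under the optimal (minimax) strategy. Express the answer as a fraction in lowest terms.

10/27

Row minima are -9 and -7, so General X's maximin is -7; column maxima are 8 and 3, so General Y's minimax is 3. These differ, so the equilibrium is in mixed strategies.
Let General X play route A with probability p. General Y is indifferent when 8p − 7(1−p) = −9p + 3(1−p), giving p = 10/27.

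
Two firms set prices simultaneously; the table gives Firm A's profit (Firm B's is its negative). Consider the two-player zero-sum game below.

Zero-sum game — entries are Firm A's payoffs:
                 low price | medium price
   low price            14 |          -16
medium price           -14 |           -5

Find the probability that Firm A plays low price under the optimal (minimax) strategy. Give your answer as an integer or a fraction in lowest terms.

3/13

Row minima are -16 and -14, so Firm A's maximin is -14; column maxima are 14 and -5, so Firm B's minimax is -5. These differ, so the equilibrium is in mixed strategies.
Let Firm A play low price with probability p. Firm B is indifferent when 14p − 14(1−p) = −16p − 5(1−p), giving p = 3/13.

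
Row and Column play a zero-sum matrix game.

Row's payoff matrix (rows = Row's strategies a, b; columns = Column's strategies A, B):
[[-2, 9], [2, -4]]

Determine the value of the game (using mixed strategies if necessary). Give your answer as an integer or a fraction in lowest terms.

Row minima are -2 and -4, so Row's maximin is -2; column maxima are 2 and 9, so Column's minimax is 2. These differ, so the equilibrium is in mixed strategies.
Let Row play a with probability p. Column is indifferent when −2p + 2(1−p) = 9p − 4(1−p), giving p = 6/17.
Let Column play A with probability q. Row is indifferent when −2q + 9(1−q) = 2q − 4(1−q), giving q = 13/17.
The value is -2·(13/17) + (9)·(4/17) = 10/17.

10/17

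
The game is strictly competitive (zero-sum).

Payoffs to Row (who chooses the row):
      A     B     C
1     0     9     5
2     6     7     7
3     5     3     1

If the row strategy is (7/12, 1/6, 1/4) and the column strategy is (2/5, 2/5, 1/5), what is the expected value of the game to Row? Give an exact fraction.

Against (2/5, 2/5, 1/5), each row's expected payoff is 1: 23/5; 2: 33/5; 3: 17/5.
Taking the (7/12, 1/6, 1/4)-weighted average: (7/12)·(23/5) + (1/6)·(33/5) + (1/4)·(17/5) = 139/30.

139/30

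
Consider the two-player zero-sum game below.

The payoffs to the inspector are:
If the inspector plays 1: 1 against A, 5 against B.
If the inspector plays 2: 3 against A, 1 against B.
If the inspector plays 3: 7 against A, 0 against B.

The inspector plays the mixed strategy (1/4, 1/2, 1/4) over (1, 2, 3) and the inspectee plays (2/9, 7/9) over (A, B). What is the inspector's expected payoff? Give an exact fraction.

Against (2/9, 7/9), each row's expected payoff is 1: 37/9; 2: 13/9; 3: 14/9.
Taking the (1/4, 1/2, 1/4)-weighted average: (1/4)·(37/9) + (1/2)·(13/9) + (1/4)·(14/9) = 77/36.

77/36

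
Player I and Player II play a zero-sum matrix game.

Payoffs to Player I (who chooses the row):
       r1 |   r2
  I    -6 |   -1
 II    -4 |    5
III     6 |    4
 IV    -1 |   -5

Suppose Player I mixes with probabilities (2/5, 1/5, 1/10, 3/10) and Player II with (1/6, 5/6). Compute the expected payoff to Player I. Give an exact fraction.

-9/10

Against (1/6, 5/6), each row's expected payoff is I: -11/6; II: 7/2; III: 13/3; IV: -13/3.
Taking the (2/5, 1/5, 1/10, 3/10)-weighted average: (2/5)·(-11/6) + (1/5)·(7/2) + (1/10)·(13/3) + (3/10)·(-13/3) = -9/10.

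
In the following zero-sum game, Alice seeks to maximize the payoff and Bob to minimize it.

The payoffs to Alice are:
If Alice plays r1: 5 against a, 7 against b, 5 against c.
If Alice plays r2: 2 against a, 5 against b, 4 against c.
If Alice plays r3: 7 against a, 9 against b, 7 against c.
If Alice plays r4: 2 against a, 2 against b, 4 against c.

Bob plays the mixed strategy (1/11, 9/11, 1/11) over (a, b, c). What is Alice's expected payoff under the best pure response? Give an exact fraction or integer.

95/11

r1: (5)·(1/11) + (7)·(9/11) + (5)·(1/11) = 73/11.
r2: (2)·(1/11) + (5)·(9/11) + (4)·(1/11) = 51/11.
r3: (7)·(1/11) + (9)·(9/11) + (7)·(1/11) = 95/11.
r4: (2)·(1/11) + (2)·(9/11) + (4)·(1/11) = 24/11.
The best pure response is r3 with expected payoff 95/11.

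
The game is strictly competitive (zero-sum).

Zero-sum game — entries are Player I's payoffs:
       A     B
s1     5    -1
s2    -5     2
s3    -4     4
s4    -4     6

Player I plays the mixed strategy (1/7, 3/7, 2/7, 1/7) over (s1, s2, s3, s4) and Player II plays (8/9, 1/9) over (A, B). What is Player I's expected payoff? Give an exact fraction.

Against (8/9, 1/9), each row's expected payoff is s1: 13/3; s2: -38/9; s3: -28/9; s4: -26/9.
Taking the (1/7, 3/7, 2/7, 1/7)-weighted average: (1/7)·(13/3) + (3/7)·(-38/9) + (2/7)·(-28/9) + (1/7)·(-26/9) = -157/63.

-157/63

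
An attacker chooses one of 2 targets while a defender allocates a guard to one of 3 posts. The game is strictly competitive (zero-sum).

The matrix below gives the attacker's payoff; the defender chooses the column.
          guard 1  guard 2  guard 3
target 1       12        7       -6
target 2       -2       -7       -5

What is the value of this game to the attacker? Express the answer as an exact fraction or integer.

Column guard 1 is strictly dominated by guard 2 for the defender (it gives the attacker more in every row).
The remaining 2×2 game on (target 1, target 2) × (guard 2, guard 3) has no saddle point. Let the attacker play target 1 with probability p; indifference gives 7p − 7(1−p) = −6p − 5(1−p), so p = 2/15.
Similarly the defender's optimal q on guard 2 is 1/15, and the value is 7·(1/15) + (-6)·(14/15) = -77/15.

-77/15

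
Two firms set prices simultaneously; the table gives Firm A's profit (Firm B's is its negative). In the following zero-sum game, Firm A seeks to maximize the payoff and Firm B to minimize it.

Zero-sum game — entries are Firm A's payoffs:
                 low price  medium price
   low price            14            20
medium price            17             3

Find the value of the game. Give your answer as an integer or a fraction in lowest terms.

Row minima are 14 and 3, so Firm A's maximin is 14; column maxima are 17 and 20, so Firm B's minimax is 17. These differ, so the equilibrium is in mixed strategies.
Let Firm A play low price with probability p. Firm B is indifferent when 14p + 17(1−p) = 20p + 3(1−p), giving p = 7/10.
Let Firm B play low price with probability q. Firm A is indifferent when 14q + 20(1−q) = 17q + 3(1−q), giving q = 17/20.
The value is 14·(17/20) + (20)·(3/20) = 149/10.

149/10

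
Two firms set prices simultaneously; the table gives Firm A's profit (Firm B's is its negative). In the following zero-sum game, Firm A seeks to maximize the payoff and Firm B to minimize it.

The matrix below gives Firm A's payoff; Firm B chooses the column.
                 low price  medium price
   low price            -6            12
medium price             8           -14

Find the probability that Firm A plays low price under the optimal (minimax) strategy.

Row minima are -6 and -14, so Firm A's maximin is -6; column maxima are 8 and 12, so Firm B's minimax is 8. These differ, so the equilibrium is in mixed strategies.
Let Firm A play low price with probability p. Firm B is indifferent when −6p + 8(1−p) = 12p − 14(1−p), giving p = 11/20.

11/20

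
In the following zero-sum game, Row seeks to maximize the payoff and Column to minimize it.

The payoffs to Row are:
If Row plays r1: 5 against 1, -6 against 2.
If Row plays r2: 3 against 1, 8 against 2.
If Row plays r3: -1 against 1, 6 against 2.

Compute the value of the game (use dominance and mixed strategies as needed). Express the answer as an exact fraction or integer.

Row r3 is strictly dominated by row r2, so Row never plays it.
The remaining 2×2 game on (r1, r2) × (1, 2) has no saddle point. Let Row play r1 with probability p; indifference gives 5p + 3(1−p) = −6p + 8(1−p), so p = 5/16.
Similarly Column's optimal q on 1 is 7/8, and the value is 5·(7/8) + (-6)·(1/8) = 29/8.

29/8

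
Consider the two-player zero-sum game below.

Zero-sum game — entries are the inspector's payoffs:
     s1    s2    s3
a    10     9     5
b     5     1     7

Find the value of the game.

29/5

Column s1 is strictly dominated by s2 for the inspectee (it gives the inspector more in every row).
The remaining 2×2 game on (a, b) × (s2, s3) has no saddle point. Let the inspector play a with probability p; indifference gives 9p + (1−p) = 5p + 7(1−p), so p = 3/5.
Similarly the inspectee's optimal q on s2 is 1/5, and the value is 9·(1/5) + (5)·(4/5) = 29/5.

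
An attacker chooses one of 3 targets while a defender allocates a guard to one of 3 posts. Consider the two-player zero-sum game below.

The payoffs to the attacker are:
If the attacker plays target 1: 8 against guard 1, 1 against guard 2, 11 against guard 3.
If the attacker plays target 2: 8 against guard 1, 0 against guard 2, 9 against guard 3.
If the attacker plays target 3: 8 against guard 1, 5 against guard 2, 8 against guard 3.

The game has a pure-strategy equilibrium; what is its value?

5

Row minima: 1, 0, 5 → the attacker's maximin is 5.
Column maxima: 8, 5, 11 → the defender's minimax is 5.
They coincide at (target 3, guard 2), so the value is 5.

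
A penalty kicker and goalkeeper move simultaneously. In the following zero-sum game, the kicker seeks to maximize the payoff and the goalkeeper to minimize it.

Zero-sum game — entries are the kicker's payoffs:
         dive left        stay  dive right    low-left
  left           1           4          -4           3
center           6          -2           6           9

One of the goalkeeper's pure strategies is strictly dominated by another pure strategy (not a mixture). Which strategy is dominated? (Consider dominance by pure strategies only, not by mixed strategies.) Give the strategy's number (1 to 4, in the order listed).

The goalkeeper prefers columns that give the kicker less. Compare low-left with dive left: 1 < 3, 6 < 9.
So dive left strictly dominates low-left for the goalkeeper; low-left is strictly dominated.

4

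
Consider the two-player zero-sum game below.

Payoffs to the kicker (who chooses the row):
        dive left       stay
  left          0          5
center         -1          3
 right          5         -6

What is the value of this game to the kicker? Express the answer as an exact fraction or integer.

25/16

Row center is strictly dominated by row left, so the kicker never plays it.
The remaining 2×2 game on (left, right) × (dive left, stay) has no saddle point. Let the kicker play left with probability p; indifference gives 5(1−p) = 5p − 6(1−p), so p = 11/16.
Similarly the goalkeeper's optimal q on dive left is 11/16, and the value is 0·(11/16) + (5)·(5/16) = 25/16.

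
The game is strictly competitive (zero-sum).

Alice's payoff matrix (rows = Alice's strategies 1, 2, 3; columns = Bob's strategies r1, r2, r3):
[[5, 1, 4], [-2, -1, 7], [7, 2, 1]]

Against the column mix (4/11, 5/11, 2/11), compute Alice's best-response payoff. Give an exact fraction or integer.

40/11

1: (5)·(4/11) + (1)·(5/11) + (4)·(2/11) = 3.
2: (-2)·(4/11) + (-1)·(5/11) + (7)·(2/11) = 1/11.
3: (7)·(4/11) + (2)·(5/11) + (1)·(2/11) = 40/11.
The best pure response is 3 with expected payoff 40/11.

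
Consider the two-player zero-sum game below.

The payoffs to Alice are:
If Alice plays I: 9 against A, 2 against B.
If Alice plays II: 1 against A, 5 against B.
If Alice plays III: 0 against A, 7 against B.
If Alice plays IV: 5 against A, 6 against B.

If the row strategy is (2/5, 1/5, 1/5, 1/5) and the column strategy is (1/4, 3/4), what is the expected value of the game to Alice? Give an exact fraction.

Against (1/4, 3/4), each row's expected payoff is I: 15/4; II: 4; III: 21/4; IV: 23/4.
Taking the (2/5, 1/5, 1/5, 1/5)-weighted average: (2/5)·(15/4) + (1/5)·(4) + (1/5)·(21/4) + (1/5)·(23/4) = 9/2.

9/2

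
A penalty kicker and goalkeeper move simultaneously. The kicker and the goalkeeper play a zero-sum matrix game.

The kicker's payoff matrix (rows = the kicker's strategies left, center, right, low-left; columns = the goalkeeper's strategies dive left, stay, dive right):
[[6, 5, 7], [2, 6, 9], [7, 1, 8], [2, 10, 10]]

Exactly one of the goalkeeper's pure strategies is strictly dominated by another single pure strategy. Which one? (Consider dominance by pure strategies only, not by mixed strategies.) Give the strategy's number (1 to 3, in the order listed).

3

The goalkeeper prefers columns that give the kicker less. Compare dive right with dive left: 6 < 7, 2 < 9, 7 < 8, 2 < 10.
So dive left strictly dominates dive right for the goalkeeper; dive right is strictly dominated.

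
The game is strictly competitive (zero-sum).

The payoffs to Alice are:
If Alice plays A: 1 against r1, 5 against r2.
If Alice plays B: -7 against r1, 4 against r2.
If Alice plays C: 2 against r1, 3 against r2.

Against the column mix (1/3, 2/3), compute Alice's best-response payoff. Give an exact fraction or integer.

11/3

A: (1)·(1/3) + (5)·(2/3) = 11/3.
B: (-7)·(1/3) + (4)·(2/3) = 1/3.
C: (2)·(1/3) + (3)·(2/3) = 8/3.
The best pure response is A with expected payoff 11/3.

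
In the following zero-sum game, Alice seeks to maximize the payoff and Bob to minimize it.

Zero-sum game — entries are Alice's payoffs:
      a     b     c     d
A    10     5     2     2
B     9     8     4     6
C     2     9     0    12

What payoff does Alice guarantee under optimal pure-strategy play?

Row minima: 2, 4, 0 → Alice's maximin is 4.
Column maxima: 10, 9, 4, 12 → Bob's minimax is 4.
They coincide at (B, c), so the value is 4.

4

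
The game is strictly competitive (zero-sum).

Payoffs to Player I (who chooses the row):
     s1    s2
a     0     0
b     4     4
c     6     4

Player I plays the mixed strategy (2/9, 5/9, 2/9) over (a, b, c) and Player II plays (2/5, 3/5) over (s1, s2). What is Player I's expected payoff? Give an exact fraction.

Against (2/5, 3/5), each row's expected payoff is a: 0; b: 4; c: 24/5.
Taking the (2/9, 5/9, 2/9)-weighted average: (2/9)·(0) + (5/9)·(4) + (2/9)·(24/5) = 148/45.

148/45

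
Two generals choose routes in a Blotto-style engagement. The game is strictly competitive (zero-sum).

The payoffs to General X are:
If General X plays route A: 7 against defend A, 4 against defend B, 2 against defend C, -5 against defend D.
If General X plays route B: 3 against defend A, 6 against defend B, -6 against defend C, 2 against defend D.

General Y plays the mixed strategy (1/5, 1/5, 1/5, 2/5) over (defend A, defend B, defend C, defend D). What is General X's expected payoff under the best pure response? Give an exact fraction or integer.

7/5

route A: (7)·(1/5) + (4)·(1/5) + (2)·(1/5) + (-5)·(2/5) = 3/5.
route B: (3)·(1/5) + (6)·(1/5) + (-6)·(1/5) + (2)·(2/5) = 7/5.
The best pure response is route B with expected payoff 7/5.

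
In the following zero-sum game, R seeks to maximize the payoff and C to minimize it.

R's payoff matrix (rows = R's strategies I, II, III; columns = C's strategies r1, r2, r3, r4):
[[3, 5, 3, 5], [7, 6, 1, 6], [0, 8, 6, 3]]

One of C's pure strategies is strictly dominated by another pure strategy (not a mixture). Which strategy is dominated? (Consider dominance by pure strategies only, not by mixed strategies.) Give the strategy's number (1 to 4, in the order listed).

C prefers columns that give R less. Compare r2 with r3: 3 < 5, 1 < 6, 6 < 8.
So r3 strictly dominates r2 for C; r2 is strictly dominated.

2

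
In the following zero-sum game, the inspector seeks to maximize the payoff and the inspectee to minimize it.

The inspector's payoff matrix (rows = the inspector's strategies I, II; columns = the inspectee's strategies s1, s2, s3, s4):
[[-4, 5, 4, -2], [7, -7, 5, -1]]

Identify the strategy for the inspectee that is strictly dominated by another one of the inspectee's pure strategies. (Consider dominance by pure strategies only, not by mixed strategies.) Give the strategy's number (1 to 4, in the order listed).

3

The inspectee prefers columns that give the inspector less. Compare s3 with s4: -2 < 4, -1 < 5.
So s4 strictly dominates s3 for the inspectee; s3 is strictly dominated.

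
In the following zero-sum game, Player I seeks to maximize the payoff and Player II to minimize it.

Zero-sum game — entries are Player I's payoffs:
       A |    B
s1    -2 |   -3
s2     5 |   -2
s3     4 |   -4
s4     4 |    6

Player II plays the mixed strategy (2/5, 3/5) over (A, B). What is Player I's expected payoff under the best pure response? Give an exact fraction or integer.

26/5

s1: (-2)·(2/5) + (-3)·(3/5) = -13/5.
s2: (5)·(2/5) + (-2)·(3/5) = 4/5.
s3: (4)·(2/5) + (-4)·(3/5) = -4/5.
s4: (4)·(2/5) + (6)·(3/5) = 26/5.
The best pure response is s4 with expected payoff 26/5.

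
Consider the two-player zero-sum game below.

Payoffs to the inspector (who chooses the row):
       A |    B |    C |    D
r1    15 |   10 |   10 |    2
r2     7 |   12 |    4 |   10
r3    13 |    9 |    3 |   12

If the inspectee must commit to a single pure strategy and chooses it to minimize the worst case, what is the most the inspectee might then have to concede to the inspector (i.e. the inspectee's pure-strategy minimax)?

The worst case (largest entry) in each column is A: 15, B: 12, C: 10, D: 12.
The best (smallest) of these is 10.

10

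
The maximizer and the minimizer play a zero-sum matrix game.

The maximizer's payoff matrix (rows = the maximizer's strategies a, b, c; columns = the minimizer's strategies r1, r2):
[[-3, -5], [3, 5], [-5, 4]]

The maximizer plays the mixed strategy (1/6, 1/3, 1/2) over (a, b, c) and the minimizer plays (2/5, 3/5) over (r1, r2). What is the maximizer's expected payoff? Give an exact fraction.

9/10

Against (2/5, 3/5), each row's expected payoff is a: -21/5; b: 21/5; c: 2/5.
Taking the (1/6, 1/3, 1/2)-weighted average: (1/6)·(-21/5) + (1/3)·(21/5) + (1/2)·(2/5) = 9/10.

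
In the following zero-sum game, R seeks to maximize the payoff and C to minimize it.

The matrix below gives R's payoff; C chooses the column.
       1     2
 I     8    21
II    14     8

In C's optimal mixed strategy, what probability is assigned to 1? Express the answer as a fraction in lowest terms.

13/19

Row minima are 8 and 8, so R's maximin is 8; column maxima are 14 and 21, so C's minimax is 14. These differ, so the equilibrium is in mixed strategies.
Let C play 1 with probability q. R is indifferent when 8q + 21(1−q) = 14q + 8(1−q), giving q = 13/19.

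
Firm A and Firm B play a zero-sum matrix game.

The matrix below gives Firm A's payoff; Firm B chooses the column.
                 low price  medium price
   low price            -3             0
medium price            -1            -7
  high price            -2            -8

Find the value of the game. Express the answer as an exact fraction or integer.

Row high price is strictly dominated by row medium price, so Firm A never plays it.
The remaining 2×2 game on (low price, medium price) × (low price, medium price) has no saddle point. Let Firm A play low price with probability p; indifference gives −3p − (1−p) = −7(1−p), so p = 2/3.
Similarly Firm B's optimal q on low price is 7/9, and the value is -3·(7/9) + (0)·(2/9) = -7/3.

-7/3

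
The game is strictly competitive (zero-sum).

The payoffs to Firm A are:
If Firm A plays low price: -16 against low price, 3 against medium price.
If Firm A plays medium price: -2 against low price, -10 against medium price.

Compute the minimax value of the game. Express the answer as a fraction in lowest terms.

-166/27

Row minima are -16 and -10, so Firm A's maximin is -10; column maxima are -2 and 3, so Firm B's minimax is -2. These differ, so the equilibrium is in mixed strategies.
Let Firm A play low price with probability p. Firm B is indifferent when −16p − 2(1−p) = 3p − 10(1−p), giving p = 8/27.
Let Firm B play low price with probability q. Firm A is indifferent when −16q + 3(1−q) = −2q − 10(1−q), giving q = 13/27.
The value is -16·(13/27) + (3)·(14/27) = -166/27.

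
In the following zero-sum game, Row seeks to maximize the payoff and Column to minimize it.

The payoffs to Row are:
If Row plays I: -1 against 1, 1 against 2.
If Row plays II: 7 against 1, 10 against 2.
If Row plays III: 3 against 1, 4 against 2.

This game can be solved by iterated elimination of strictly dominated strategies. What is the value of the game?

7

Row I is strictly dominated by row II (7>-1, 10>1); eliminate I.
Column 2 is strictly dominated by 1 for Column (7<10, 3<4); eliminate 2.
Row III is strictly dominated by row II (7>3); eliminate III.
Only (II, 1) remains, with payoff 7.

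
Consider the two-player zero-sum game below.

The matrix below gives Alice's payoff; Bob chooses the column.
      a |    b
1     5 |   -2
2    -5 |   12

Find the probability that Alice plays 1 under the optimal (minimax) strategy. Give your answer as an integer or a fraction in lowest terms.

Row minima are -2 and -5, so Alice's maximin is -2; column maxima are 5 and 12, so Bob's minimax is 5. These differ, so the equilibrium is in mixed strategies.
Let Alice play 1 with probability p. Bob is indifferent when 5p − 5(1−p) = −2p + 12(1−p), giving p = 17/24.

17/24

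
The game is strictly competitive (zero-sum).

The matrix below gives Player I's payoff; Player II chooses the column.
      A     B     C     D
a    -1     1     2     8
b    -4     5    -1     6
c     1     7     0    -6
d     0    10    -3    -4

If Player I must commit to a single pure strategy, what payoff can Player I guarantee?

-1

The worst-case payoff for each row is a: -1, b: -4, c: -6, d: -4.
The best of these is -1.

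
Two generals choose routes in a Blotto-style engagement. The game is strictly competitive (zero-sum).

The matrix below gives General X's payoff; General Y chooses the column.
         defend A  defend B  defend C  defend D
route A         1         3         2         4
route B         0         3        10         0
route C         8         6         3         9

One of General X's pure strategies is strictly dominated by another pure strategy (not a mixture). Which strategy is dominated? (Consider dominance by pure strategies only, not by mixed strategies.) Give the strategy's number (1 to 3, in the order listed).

1

Compare route A with route C: 8 > 1, 6 > 3, 3 > 2, 9 > 4.
So route C strictly dominates route A for General X; route A is strictly dominated.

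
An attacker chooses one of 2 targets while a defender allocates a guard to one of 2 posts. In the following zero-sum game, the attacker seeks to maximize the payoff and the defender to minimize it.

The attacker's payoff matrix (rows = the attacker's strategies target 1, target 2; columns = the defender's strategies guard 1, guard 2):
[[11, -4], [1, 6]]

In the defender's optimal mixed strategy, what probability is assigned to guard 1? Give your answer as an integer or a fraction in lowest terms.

1/2

Row minima are -4 and 1, so the attacker's maximin is 1; column maxima are 11 and 6, so the defender's minimax is 6. These differ, so the equilibrium is in mixed strategies.
Let the defender play guard 1 with probability q. The attacker is indifferent when 11q − 4(1−q) = q + 6(1−q), giving q = 1/2.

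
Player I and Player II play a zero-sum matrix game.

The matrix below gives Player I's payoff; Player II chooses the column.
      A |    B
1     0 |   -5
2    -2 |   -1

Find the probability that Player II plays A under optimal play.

2/3

Row minima are -5 and -2, so Player I's maximin is -2; column maxima are 0 and -1, so Player II's minimax is -1. These differ, so the equilibrium is in mixed strategies.
Let Player II play A with probability q. Player I is indifferent when −5(1−q) = −2q − (1−q), giving q = 2/3.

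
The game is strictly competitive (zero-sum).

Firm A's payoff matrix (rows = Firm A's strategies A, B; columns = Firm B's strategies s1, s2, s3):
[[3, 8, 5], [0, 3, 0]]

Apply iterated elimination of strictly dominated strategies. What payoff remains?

Column s2 is strictly dominated by s1 for Firm B (3<8, 0<3); eliminate s2.
Row B is strictly dominated by row A (3>0, 5>0); eliminate B.
Column s3 is strictly dominated by s1 for Firm B (3<5); eliminate s3.
Only (A, s1) remains, with payoff 3.

3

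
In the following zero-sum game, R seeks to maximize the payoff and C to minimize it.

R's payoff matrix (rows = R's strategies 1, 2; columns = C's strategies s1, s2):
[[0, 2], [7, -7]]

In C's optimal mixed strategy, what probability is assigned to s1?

9/16

Row minima are 0 and -7, so R's maximin is 0; column maxima are 7 and 2, so C's minimax is 2. These differ, so the equilibrium is in mixed strategies.
Let C play s1 with probability q. R is indifferent when 2(1−q) = 7q − 7(1−q), giving q = 9/16.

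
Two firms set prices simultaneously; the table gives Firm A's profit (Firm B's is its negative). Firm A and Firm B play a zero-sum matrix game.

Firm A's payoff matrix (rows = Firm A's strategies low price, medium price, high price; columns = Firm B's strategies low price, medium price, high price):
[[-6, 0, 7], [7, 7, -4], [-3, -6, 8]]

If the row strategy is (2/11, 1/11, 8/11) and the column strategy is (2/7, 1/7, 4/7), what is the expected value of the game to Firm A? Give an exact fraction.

Against (2/7, 1/7, 4/7), each row's expected payoff is low price: 16/7; medium price: 5/7; high price: 20/7.
Taking the (2/11, 1/11, 8/11)-weighted average: (2/11)·(16/7) + (1/11)·(5/7) + (8/11)·(20/7) = 197/77.

197/77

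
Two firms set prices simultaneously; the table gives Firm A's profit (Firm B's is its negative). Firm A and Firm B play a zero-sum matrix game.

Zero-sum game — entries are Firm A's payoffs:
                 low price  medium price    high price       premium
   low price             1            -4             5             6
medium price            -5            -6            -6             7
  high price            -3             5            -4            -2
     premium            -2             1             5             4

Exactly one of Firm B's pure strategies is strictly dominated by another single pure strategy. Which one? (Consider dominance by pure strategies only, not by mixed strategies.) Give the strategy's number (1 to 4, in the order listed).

4

Firm B prefers columns that give Firm A less. Compare premium with low price: 1 < 6, -5 < 7, -3 < -2, -2 < 4.
So low price strictly dominates premium for Firm B; premium is strictly dominated.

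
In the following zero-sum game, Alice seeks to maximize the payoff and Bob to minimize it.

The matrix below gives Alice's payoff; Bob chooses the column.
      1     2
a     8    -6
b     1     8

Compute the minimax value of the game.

Row minima are -6 and 1, so Alice's maximin is 1; column maxima are 8 and 8, so Bob's minimax is 8. These differ, so the equilibrium is in mixed strategies.
Let Alice play a with probability p. Bob is indifferent when 8p + (1−p) = −6p + 8(1−p), giving p = 1/3.
Let Bob play 1 with probability q. Alice is indifferent when 8q − 6(1−q) = q + 8(1−q), giving q = 2/3.
The value is 8·(2/3) + (-6)·(1/3) = 10/3.

10/3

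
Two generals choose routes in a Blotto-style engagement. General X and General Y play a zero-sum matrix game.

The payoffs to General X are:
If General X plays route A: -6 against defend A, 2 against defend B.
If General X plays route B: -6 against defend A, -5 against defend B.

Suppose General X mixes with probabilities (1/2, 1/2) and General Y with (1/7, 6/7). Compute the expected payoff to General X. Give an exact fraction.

-15/7

Against (1/7, 6/7), each row's expected payoff is route A: 6/7; route B: -36/7.
Taking the (1/2, 1/2)-weighted average: (1/2)·(6/7) + (1/2)·(-36/7) = -15/7.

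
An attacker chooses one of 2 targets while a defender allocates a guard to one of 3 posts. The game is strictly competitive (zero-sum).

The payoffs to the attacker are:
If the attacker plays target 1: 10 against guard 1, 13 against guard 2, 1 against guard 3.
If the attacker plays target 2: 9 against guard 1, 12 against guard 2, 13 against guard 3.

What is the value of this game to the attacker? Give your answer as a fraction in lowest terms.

Column guard 2 is strictly dominated by guard 1 for the defender (it gives the attacker more in every row).
The remaining 2×2 game on (target 1, target 2) × (guard 1, guard 3) has no saddle point. Let the attacker play target 1 with probability p; indifference gives 10p + 9(1−p) = p + 13(1−p), so p = 4/13.
Similarly the defender's optimal q on guard 1 is 12/13, and the value is 10·(12/13) + (1)·(1/13) = 121/13.

121/13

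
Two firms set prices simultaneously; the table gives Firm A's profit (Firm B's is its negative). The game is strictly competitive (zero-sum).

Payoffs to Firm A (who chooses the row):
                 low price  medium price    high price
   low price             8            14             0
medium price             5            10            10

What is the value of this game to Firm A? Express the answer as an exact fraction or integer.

80/13

Column medium price is strictly dominated by low price for Firm B (it gives Firm A more in every row).
The remaining 2×2 game on (low price, medium price) × (low price, high price) has no saddle point. Let Firm A play low price with probability p; indifference gives 8p + 5(1−p) = 10(1−p), so p = 5/13.
Similarly Firm B's optimal q on low price is 10/13, and the value is 8·(10/13) + (0)·(3/13) = 80/13.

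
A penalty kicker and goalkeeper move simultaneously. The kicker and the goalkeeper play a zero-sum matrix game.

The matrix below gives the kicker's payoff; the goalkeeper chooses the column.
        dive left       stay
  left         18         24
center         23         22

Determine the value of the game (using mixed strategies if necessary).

156/7

Row minima are 18 and 22, so the kicker's maximin is 22; column maxima are 23 and 24, so the goalkeeper's minimax is 23. These differ, so the equilibrium is in mixed strategies.
Let the kicker play left with probability p. The goalkeeper is indifferent when 18p + 23(1−p) = 24p + 22(1−p), giving p = 1/7.
Let the goalkeeper play dive left with probability q. The kicker is indifferent when 18q + 24(1−q) = 23q + 22(1−q), giving q = 2/7.
The value is 18·(2/7) + (24)·(5/7) = 156/7.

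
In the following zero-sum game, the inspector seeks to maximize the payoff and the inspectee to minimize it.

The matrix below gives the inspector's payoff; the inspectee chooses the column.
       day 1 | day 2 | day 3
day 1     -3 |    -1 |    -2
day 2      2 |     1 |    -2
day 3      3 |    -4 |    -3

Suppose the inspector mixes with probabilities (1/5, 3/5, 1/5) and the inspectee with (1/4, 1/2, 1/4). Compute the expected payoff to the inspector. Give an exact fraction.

-9/20

Against (1/4, 1/2, 1/4), each row's expected payoff is day 1: -7/4; day 2: 1/2; day 3: -2.
Taking the (1/5, 3/5, 1/5)-weighted average: (1/5)·(-7/4) + (3/5)·(1/2) + (1/5)·(-2) = -9/20.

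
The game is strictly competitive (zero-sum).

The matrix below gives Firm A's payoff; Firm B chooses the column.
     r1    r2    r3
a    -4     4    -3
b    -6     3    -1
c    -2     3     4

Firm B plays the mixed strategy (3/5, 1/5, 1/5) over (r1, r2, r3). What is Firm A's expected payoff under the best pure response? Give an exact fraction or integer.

1/5

a: (-4)·(3/5) + (4)·(1/5) + (-3)·(1/5) = -11/5.
b: (-6)·(3/5) + (3)·(1/5) + (-1)·(1/5) = -16/5.
c: (-2)·(3/5) + (3)·(1/5) + (4)·(1/5) = 1/5.
The best pure response is c with expected payoff 1/5.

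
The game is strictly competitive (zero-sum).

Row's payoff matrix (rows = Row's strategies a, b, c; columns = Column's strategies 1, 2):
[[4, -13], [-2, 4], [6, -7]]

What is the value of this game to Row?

10/19

Row a is strictly dominated by row c, so Row never plays it.
The remaining 2×2 game on (b, c) × (1, 2) has no saddle point. Let Row play b with probability p; indifference gives −2p + 6(1−p) = 4p − 7(1−p), so p = 13/19.
Similarly Column's optimal q on 1 is 11/19, and the value is -2·(11/19) + (4)·(8/19) = 10/19.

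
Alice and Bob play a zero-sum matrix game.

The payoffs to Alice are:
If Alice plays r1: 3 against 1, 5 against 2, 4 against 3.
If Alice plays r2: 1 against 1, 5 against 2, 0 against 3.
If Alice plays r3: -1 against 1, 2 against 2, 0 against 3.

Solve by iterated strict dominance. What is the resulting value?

3

Column 2 is strictly dominated by 1 for Bob (3<5, 1<5, -1<2); eliminate 2.
Row r2 is strictly dominated by row r1 (3>1, 4>0); eliminate r2.
Row r3 is strictly dominated by row r1 (3>-1, 4>0); eliminate r3.
Column 3 is strictly dominated by 1 for Bob (3<4); eliminate 3.
Only (r1, 1) remains, with payoff 3.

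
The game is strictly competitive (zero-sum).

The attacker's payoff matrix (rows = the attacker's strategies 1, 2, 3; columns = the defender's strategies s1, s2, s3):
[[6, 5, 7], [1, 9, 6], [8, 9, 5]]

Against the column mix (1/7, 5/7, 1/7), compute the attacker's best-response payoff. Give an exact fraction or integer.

1: (6)·(1/7) + (5)·(5/7) + (7)·(1/7) = 38/7.
2: (1)·(1/7) + (9)·(5/7) + (6)·(1/7) = 52/7.
3: (8)·(1/7) + (9)·(5/7) + (5)·(1/7) = 58/7.
The best pure response is 3 with expected payoff 58/7.

58/7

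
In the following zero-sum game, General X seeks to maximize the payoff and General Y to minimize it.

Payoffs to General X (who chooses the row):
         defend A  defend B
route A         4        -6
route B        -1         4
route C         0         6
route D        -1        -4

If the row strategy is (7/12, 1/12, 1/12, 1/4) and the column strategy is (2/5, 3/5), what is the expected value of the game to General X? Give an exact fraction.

Against (2/5, 3/5), each row's expected payoff is route A: -2; route B: 2; route C: 18/5; route D: -14/5.
Taking the (7/12, 1/12, 1/12, 1/4)-weighted average: (7/12)·(-2) + (1/12)·(2) + (1/12)·(18/5) + (1/4)·(-14/5) = -7/5.

-7/5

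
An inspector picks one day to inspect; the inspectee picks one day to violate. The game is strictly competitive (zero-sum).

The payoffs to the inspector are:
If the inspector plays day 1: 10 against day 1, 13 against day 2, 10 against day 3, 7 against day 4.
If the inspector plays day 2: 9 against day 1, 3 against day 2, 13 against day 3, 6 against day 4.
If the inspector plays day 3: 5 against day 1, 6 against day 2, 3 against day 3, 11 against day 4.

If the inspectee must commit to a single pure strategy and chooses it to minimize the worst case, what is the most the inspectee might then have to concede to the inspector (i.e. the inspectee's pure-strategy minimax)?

The worst case (largest entry) in each column is day 1: 10, day 2: 13, day 3: 13, day 4: 11.
The best (smallest) of these is 10.

10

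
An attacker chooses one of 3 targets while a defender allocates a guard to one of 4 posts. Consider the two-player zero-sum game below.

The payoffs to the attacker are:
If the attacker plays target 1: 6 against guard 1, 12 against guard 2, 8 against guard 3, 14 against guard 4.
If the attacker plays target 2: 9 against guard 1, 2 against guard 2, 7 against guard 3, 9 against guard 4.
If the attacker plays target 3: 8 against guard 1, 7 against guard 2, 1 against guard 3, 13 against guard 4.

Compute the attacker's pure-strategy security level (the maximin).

The worst-case payoff for each row is target 1: 6, target 2: 2, target 3: 1.
The best of these is 6.

6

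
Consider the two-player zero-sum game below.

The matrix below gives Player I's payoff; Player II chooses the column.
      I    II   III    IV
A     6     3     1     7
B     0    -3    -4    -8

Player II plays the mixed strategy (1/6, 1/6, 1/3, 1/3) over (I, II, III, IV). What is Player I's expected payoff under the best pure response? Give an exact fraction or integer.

A: (6)·(1/6) + (3)·(1/6) + (1)·(1/3) + (7)·(1/3) = 25/6.
B: (0)·(1/6) + (-3)·(1/6) + (-4)·(1/3) + (-8)·(1/3) = -9/2.
The best pure response is A with expected payoff 25/6.

25/6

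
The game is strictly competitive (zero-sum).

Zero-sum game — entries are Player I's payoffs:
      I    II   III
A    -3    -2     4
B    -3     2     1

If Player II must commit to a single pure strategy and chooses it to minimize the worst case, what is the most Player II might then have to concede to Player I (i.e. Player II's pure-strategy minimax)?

-3

The worst case (largest entry) in each column is I: -3, II: 2, III: 4.
The best (smallest) of these is -3.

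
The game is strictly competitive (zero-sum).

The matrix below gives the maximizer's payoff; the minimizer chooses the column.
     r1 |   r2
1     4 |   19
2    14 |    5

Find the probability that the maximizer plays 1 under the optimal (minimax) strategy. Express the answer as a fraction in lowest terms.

Row minima are 4 and 5, so the maximizer's maximin is 5; column maxima are 14 and 19, so the minimizer's minimax is 14. These differ, so the equilibrium is in mixed strategies.
Let the maximizer play 1 with probability p. The minimizer is indifferent when 4p + 14(1−p) = 19p + 5(1−p), giving p = 3/8.

3/8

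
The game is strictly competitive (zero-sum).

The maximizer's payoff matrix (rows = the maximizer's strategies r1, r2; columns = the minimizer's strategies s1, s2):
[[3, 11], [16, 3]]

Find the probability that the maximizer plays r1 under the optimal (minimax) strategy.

Row minima are 3 and 3, so the maximizer's maximin is 3; column maxima are 16 and 11, so the minimizer's minimax is 11. These differ, so the equilibrium is in mixed strategies.
Let the maximizer play r1 with probability p. The minimizer is indifferent when 3p + 16(1−p) = 11p + 3(1−p), giving p = 13/21.

13/21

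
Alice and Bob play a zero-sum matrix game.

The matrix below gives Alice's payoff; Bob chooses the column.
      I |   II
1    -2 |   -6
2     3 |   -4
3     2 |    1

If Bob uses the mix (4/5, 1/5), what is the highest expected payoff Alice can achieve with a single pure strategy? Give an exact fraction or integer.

1: (-2)·(4/5) + (-6)·(1/5) = -14/5.
2: (3)·(4/5) + (-4)·(1/5) = 8/5.
3: (2)·(4/5) + (1)·(1/5) = 9/5.
The best pure response is 3 with expected payoff 9/5.

9/5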